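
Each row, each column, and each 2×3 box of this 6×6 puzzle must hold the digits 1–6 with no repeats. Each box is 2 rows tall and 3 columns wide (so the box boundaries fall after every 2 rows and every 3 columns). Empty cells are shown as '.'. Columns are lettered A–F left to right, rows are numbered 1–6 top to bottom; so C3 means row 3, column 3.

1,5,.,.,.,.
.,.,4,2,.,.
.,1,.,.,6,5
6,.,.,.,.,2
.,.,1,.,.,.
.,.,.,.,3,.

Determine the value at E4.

1

E1 = 4 (sole candidate).
A2 = 3 (sole candidate).
B2 = 6 (sole candidate).
F2 = 1 (sole candidate).
E4 = 1: row 4 has {2,6}; col 5 has {3,4,6}; box has {2,5,6} → only 1 remains.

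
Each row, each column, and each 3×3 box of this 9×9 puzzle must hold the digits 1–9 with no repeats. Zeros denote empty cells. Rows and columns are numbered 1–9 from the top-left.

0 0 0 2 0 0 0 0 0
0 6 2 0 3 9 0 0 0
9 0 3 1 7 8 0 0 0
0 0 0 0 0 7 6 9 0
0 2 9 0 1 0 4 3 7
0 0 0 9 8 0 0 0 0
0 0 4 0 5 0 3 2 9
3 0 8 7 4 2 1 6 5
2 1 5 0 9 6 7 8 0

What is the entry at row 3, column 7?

row 1, column 5 = 6: row 1 has {2}; col 5 has {1,3,4,5,7,8,9}; box has {1,2,3,7,8,9} → only 6 remains.
row 4, column 3 = 1: row 4 has {6,7,9}; col 3 has {2,3,4,5,8,9}; box has {2,9} → only 1 remains.
row 4, column 5 = 2: row 4 has {1,6,7,9}; col 5 has {1,3,4,5,6,7,8,9}; box has {1,7,8,9} → only 2 remains.
row 4, column 9 = 8: row 4 has {1,2,6,7,9}; col 9 has {5,7,9}; box has {3,4,6,7,9} → only 8 remains.
row 5, column 6 = 5: row 5 has {1,2,3,4,7,9}; col 6 has {2,6,7,8,9}; box has {1,2,7,8,9} → only 5 remains.
row 7, column 2 = 7: row 7 has {2,3,4,5,9}; col 2 has {1,2,6}; box has {1,2,3,4,5,8} → only 7 remains.
row 7, column 4 = 8: row 7 has {2,3,4,5,7,9}; col 4 has {1,2,7,9}; box has {2,4,5,6,7,9} → only 8 remains.
row 7, column 6 = 1: row 7 has {2,3,4,5,7,8,9}; col 6 has {2,5,6,7,8,9}; box has {2,4,5,6,7,8,9} → only 1 remains.
row 8, column 2 = 9: row 8 has {1,2,3,4,5,6,7,8}; col 2 has {1,2,6,7}; box has {1,2,3,4,5,7,8} → only 9 remains.
row 9, column 4 = 3: row 9 has {1,2,5,6,7,8,9}; col 4 has {1,2,7,8,9}; box has {1,2,4,5,6,7,8,9} → only 3 remains.
row 9, column 9 = 4: row 9 has {1,2,3,5,6,7,8,9}; col 9 has {5,7,8,9}; box has {1,2,3,5,6,7,8,9} → only 4 remains.
row 1, column 3 = 7: row 1 has {2,6}; col 3 has {1,2,3,4,5,8,9}; box has {2,3,6,9} → only 7 remains.
row 1, column 6 = 4: row 1 has {2,6,7}; col 6 has {1,2,5,6,7,8,9}; box has {1,2,3,6,7,8,9} → only 4 remains.
row 2, column 4 = 5: row 2 has {2,3,6,9}; col 4 has {1,2,3,7,8,9}; box has {1,2,3,4,6,7,8,9} → only 5 remains.
row 2, column 7 = 8: row 2 has {2,3,5,6,9}; col 7 has {1,3,4,6,7}; box has {} → only 8 remains.
row 2, column 9 = 1: row 2 has {2,3,5,6,8,9}; col 9 has {4,5,7,8,9}; box has {8} → only 1 remains.
row 4, column 4 = 4: row 4 has {1,2,6,7,8,9}; col 4 has {1,2,3,5,7,8,9}; box has {1,2,5,7,8,9} → only 4 remains.
row 5, column 4 = 6: row 5 has {1,2,3,4,5,7,9}; col 4 has {1,2,3,4,5,7,8,9}; box has {1,2,4,5,7,8,9} → only 6 remains.
row 6, column 3 = 6: row 6 has {8,9}; col 3 has {1,2,3,4,5,7,8,9}; box has {1,2,9} → only 6 remains.
row 6, column 6 = 3: row 6 has {6,8,9}; col 6 has {1,2,4,5,6,7,8,9}; box has {1,2,4,5,6,7,8,9} → only 3 remains.
row 6, column 9 = 2: row 6 has {3,6,8,9}; col 9 has {1,4,5,7,8,9}; box has {3,4,6,7,8,9} → only 2 remains.
row 7, column 1 = 6: row 7 has {1,2,3,4,5,7,8,9}; col 1 has {2,3,9}; box has {1,2,3,4,5,7,8,9} → only 6 remains.
row 1, column 8 = 5: row 1 has {2,4,6,7}; col 8 has {2,3,6,8,9}; box has {1,8} → only 5 remains.
row 1, column 9 = 3: row 1 has {2,4,5,6,7}; col 9 has {1,2,4,5,7,8,9}; box has {1,5,8} → only 3 remains.
row 2, column 1 = 4: row 2 has {1,2,3,5,6,8,9}; col 1 has {2,3,6,9}; box has {2,3,6,7,9} → only 4 remains.
row 2, column 8 = 7: row 2 has {1,2,3,4,5,6,8,9}; col 8 has {2,3,5,6,8,9}; box has {1,3,5,8} → only 7 remains.
row 3, column 2 = 5: row 3 has {1,3,7,8,9}; col 2 has {1,2,6,7,9}; box has {2,3,4,6,7,9} → only 5 remains.
row 3, column 7 = 2: row 3 has {1,3,5,7,8,9}; col 7 has {1,3,4,6,7,8}; box has {1,3,5,7,8} → only 2 remains.

2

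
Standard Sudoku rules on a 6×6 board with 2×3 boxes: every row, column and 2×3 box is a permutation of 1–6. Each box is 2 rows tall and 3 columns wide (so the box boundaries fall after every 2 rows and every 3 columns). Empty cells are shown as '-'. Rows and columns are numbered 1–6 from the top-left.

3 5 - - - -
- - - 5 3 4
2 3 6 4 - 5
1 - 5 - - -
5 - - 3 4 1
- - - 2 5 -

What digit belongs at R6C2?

1

R2C1 = 6: row 2 has {3,4,5}; col 1 has {1,2,3,5}; box has {3,5} → only 6 remains.
R3C5 = 1: row 3 has {2,3,4,5,6}; col 5 has {3,4,5}; box has {4,5} → only 1 remains.
R4C2 = 4: row 4 has {1,5}; col 2 has {3,5}; box has {1,2,3,5,6} → only 4 remains.
R4C4 = 6: row 4 has {1,4,5}; col 4 has {2,3,4,5}; box has {1,4,5} → only 6 remains.
R4C5 = 2: row 4 has {1,4,5,6}; col 5 has {1,3,4,5}; box has {1,4,5,6} → only 2 remains.
R4C6 = 3: row 4 has {1,2,4,5,6}; col 6 has {1,4,5}; box has {1,2,4,5,6} → only 3 remains.
R5C3 = 2: row 5 has {1,3,4,5}; col 3 has {5,6}; box has {5} → only 2 remains.
R6C1 = 4: row 6 has {2,5}; col 1 has {1,2,3,5,6}; box has {2,5} → only 4 remains.
R6C6 = 6: row 6 has {2,4,5}; col 6 has {1,3,4,5}; box has {1,2,3,4,5} → only 6 remains.
R1C4 = 1: row 1 has {3,5}; col 4 has {2,3,4,5,6}; box has {3,4,5} → only 1 remains.
R1C5 = 6: row 1 has {1,3,5}; col 5 has {1,2,3,4,5}; box has {1,3,4,5} → only 6 remains.
R1C6 = 2: row 1 has {1,3,5,6}; col 6 has {1,3,4,5,6}; box has {1,3,4,5,6} → only 2 remains.
R2C3 = 1: row 2 has {3,4,5,6}; col 3 has {2,5,6}; box has {3,5,6} → only 1 remains.
R5C2 = 6: row 5 has {1,2,3,4,5}; col 2 has {3,4,5}; box has {2,4,5} → only 6 remains.
R6C2 = 1: row 6 has {2,4,5,6}; col 2 has {3,4,5,6}; box has {2,4,5,6} → only 1 remains.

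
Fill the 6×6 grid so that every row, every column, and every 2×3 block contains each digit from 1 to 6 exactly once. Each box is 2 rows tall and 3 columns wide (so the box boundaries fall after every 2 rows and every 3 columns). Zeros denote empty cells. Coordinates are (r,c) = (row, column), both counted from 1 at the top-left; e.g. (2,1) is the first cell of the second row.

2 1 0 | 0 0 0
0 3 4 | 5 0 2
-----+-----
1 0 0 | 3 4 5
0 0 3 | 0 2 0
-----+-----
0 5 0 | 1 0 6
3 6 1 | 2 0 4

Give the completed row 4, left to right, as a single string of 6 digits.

543621

(1,6) = 3: row 1 has {1,2}; col 6 has {2,4,5,6}; box has {2,5} → only 3 remains.
(2,1) = 6: row 2 has {2,3,4,5}; col 1 has {1,2,3}; box has {1,2,3,4} → only 6 remains.
(2,5) = 1: row 2 has {2,3,4,5,6}; col 5 has {2,4}; box has {2,3,5} → only 1 remains.
(3,2) = 2: row 3 has {1,3,4,5}; col 2 has {1,3,5,6}; box has {1,3} → only 2 remains.
(3,3) = 6: row 3 has {1,2,3,4,5}; col 3 has {1,3,4}; box has {1,2,3} → only 6 remains.
(4,2) = 4: row 4 has {2,3}; col 2 has {1,2,3,5,6}; box has {1,2,3,6} → only 4 remains.
(4,4) = 6: row 4 has {2,3,4}; col 4 has {1,2,3,5}; box has {2,3,4,5} → only 6 remains.
(4,6) = 1: row 4 has {2,3,4,6}; col 6 has {2,3,4,5,6}; box has {2,3,4,5,6} → only 1 remains.
(5,1) = 4: row 5 has {1,5,6}; col 1 has {1,2,3,6}; box has {1,3,5,6} → only 4 remains.
(5,3) = 2: row 5 has {1,4,5,6}; col 3 has {1,3,4,6}; box has {1,3,4,5,6} → only 2 remains.
(5,5) = 3: row 5 has {1,2,4,5,6}; col 5 has {1,2,4}; box has {1,2,4,6} → only 3 remains.
(6,5) = 5: row 6 has {1,2,3,4,6}; col 5 has {1,2,3,4}; box has {1,2,3,4,6} → only 5 remains.
(1,3) = 5: row 1 has {1,2,3}; col 3 has {1,2,3,4,6}; box has {1,2,3,4,6} → only 5 remains.
(1,4) = 4: row 1 has {1,2,3,5}; col 4 has {1,2,3,5,6}; box has {1,2,3,5} → only 4 remains.
(1,5) = 6: row 1 has {1,2,3,4,5}; col 5 has {1,2,3,4,5}; box has {1,2,3,4,5} → only 6 remains.
(4,1) = 5: row 4 has {1,2,3,4,6}; col 1 has {1,2,3,4,6}; box has {1,2,3,4,6} → only 5 remains.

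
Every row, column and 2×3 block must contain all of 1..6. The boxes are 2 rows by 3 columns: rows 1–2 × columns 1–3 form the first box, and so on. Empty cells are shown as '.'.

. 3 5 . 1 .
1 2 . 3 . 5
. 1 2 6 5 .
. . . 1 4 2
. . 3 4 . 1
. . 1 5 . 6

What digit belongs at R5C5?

R1C4 = 2 (sole candidate).
R1C6 = 4 (sole candidate).
R2C5 = 6 (sole candidate).
R3C6 = 3 (sole candidate).
R4C3 = 6 (sole candidate).
R5C5 = 2: row 5 has {1,3,4}; col 5 has {1,4,5,6}; box has {1,4,5,6} → only 2 remains.

2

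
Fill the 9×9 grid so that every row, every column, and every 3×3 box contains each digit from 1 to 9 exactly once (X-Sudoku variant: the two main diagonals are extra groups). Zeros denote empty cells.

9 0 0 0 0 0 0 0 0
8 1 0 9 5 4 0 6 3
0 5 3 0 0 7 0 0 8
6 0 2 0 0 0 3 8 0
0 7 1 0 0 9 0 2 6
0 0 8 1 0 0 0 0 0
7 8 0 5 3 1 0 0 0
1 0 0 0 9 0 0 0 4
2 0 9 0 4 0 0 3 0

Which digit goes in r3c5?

r2c3 = 7: row 2 has {1,3,4,5,6,8,9}; col 3 has {1,2,3,8,9}; box has {1,3,5,8,9} → only 7 remains.
r2c7 = 2: row 2 has {1,3,4,5,6,7,8,9}; col 7 has {3}; box has {3,6,8} → only 2 remains.
r3c1 = 4: row 3 has {3,5,7,8}; col 1 has {1,2,6,7,8,9}; box has {1,3,5,7,8,9} → only 4 remains.
r3c7 = 9: row 3 has {3,4,5,7,8}; col 7 has {2,3}; box has {2,3,6,8}; anti-diagonal has {1,2,6} → only 9 remains.
r3c8 = 1: row 3 has {3,4,5,7,8,9}; col 8 has {2,3,6,8}; box has {2,3,6,8,9} → only 1 remains.
r4c5 = 7: row 4 has {2,3,6,8}; col 5 has {3,4,5,9}; box has {1,9} → only 7 remains.
r4c6 = 5: row 4 has {2,3,6,7,8}; col 6 has {1,4,7,9}; box has {1,7,9}; anti-diagonal has {1,2,6,9} → only 5 remains.
r5c5 = 8: row 5 has {1,2,6,7,9}; col 5 has {3,4,5,7,9}; box has {1,5,7,9}; main diagonal has {1,3,9}; anti-diagonal has {1,2,5,6,9} → only 8 remains.
r7c3 = 4: row 7 has {1,3,5,7,8}; col 3 has {1,2,3,7,8,9}; box has {1,2,7,8,9}; anti-diagonal has {1,2,5,6,8,9} → only 4 remains.
r7c7 = 6: row 7 has {1,3,4,5,7,8}; col 7 has {2,3,9}; box has {3,4}; main diagonal has {1,3,8,9} → only 6 remains.
r7c8 = 9: row 7 has {1,3,4,5,6,7,8}; col 8 has {1,2,3,6,8}; box has {3,4,6} → only 9 remains.
r7c9 = 2: row 7 has {1,3,4,5,6,7,8,9}; col 9 has {3,4,6,8}; box has {3,4,6,9} → only 2 remains.
r8c2 = 3: row 8 has {1,4,9}; col 2 has {1,5,7,8}; box has {1,2,4,7,8,9}; anti-diagonal has {1,2,4,5,6,8,9} → only 3 remains.
r9c2 = 6: row 9 has {2,3,4,9}; col 2 has {1,3,5,7,8}; box has {1,2,3,4,7,8,9} → only 6 remains.
r9c6 = 8: row 9 has {2,3,4,6,9}; col 6 has {1,4,5,7,9}; box has {1,3,4,5,9} → only 8 remains.
r1c2 = 2: row 1 has {9}; col 2 has {1,3,5,6,7,8}; box has {1,3,4,5,7,8,9} → only 2 remains.
r1c3 = 6: row 1 has {2,9}; col 3 has {1,2,3,4,7,8,9}; box has {1,2,3,4,5,7,8,9} → only 6 remains.
r1c5 = 1: row 1 has {2,6,9}; col 5 has {3,4,5,7,8,9}; box has {4,5,7,9} → only 1 remains.
r1c6 = 3: row 1 has {1,2,6,9}; col 6 has {1,4,5,7,8,9}; box has {1,4,5,7,9} → only 3 remains.
r1c9 = 7: row 1 has {1,2,3,6,9}; col 9 has {2,3,4,6,8}; box has {1,2,3,6,8,9}; anti-diagonal has {1,2,3,4,5,6,8,9} → only 7 remains.
r4c4 = 4: row 4 has {2,3,5,6,7,8}; col 4 has {1,5,9}; box has {1,5,7,8,9}; main diagonal has {1,3,6,8,9} → only 4 remains.
r5c4 = 3: row 5 has {1,2,6,7,8,9}; col 4 has {1,4,5,9}; box has {1,4,5,7,8,9} → only 3 remains.
r6c6 = 2: row 6 has {1,8}; col 6 has {1,3,4,5,7,8,9}; box has {1,3,4,5,7,8,9}; main diagonal has {1,3,4,6,8,9} → only 2 remains.
r8c3 = 5: row 8 has {1,3,4,9}; col 3 has {1,2,3,4,6,7,8,9}; box has {1,2,3,4,6,7,8,9} → only 5 remains.
r8c6 = 6: row 8 has {1,3,4,5,9}; col 6 has {1,2,3,4,5,7,8,9}; box has {1,3,4,5,8,9} → only 6 remains.
r8c8 = 7: row 8 has {1,3,4,5,6,9}; col 8 has {1,2,3,6,8,9}; box has {2,3,4,6,9}; main diagonal has {1,2,3,4,6,8,9} → only 7 remains.
r9c4 = 7: row 9 has {2,3,4,6,8,9}; col 4 has {1,3,4,5,9}; box has {1,3,4,5,6,8,9} → only 7 remains.
r9c9 = 5: row 9 has {2,3,4,6,7,8,9}; col 9 has {2,3,4,6,7,8}; box has {2,3,4,6,7,9}; main diagonal has {1,2,3,4,6,7,8,9} → only 5 remains.
r1c4 = 8: row 1 has {1,2,3,6,7,9}; col 4 has {1,3,4,5,7,9}; box has {1,3,4,5,7,9} → only 8 remains.
r4c2 = 9: row 4 has {2,3,4,5,6,7,8}; col 2 has {1,2,3,5,6,7,8}; box has {1,2,6,7,8} → only 9 remains.
r4c9 = 1: row 4 has {2,3,4,5,6,7,8,9}; col 9 has {2,3,4,5,6,7,8}; box has {2,3,6,8} → only 1 remains.
r5c1 = 5: row 5 has {1,2,3,6,7,8,9}; col 1 has {1,2,4,6,7,8,9}; box has {1,2,6,7,8,9} → only 5 remains.
r5c7 = 4: row 5 has {1,2,3,5,6,7,8,9}; col 7 has {2,3,6,9}; box has {1,2,3,6,8} → only 4 remains.
r6c1 = 3: row 6 has {1,2,8}; col 1 has {1,2,4,5,6,7,8,9}; box has {1,2,5,6,7,8,9} → only 3 remains.
r6c2 = 4: row 6 has {1,2,3,8}; col 2 has {1,2,3,5,6,7,8,9}; box has {1,2,3,5,6,7,8,9} → only 4 remains.
r6c5 = 6: row 6 has {1,2,3,4,8}; col 5 has {1,3,4,5,7,8,9}; box has {1,2,3,4,5,7,8,9} → only 6 remains.
r6c8 = 5: row 6 has {1,2,3,4,6,8}; col 8 has {1,2,3,6,7,8,9}; box has {1,2,3,4,6,8} → only 5 remains.
r6c9 = 9: row 6 has {1,2,3,4,5,6,8}; col 9 has {1,2,3,4,5,6,7,8}; box has {1,2,3,4,5,6,8} → only 9 remains.
r8c4 = 2: row 8 has {1,3,4,5,6,7,9}; col 4 has {1,3,4,5,7,8,9}; box has {1,3,4,5,6,7,8,9} → only 2 remains.
r8c7 = 8: row 8 has {1,2,3,4,5,6,7,9}; col 7 has {2,3,4,6,9}; box has {2,3,4,5,6,7,9} → only 8 remains.
r9c7 = 1: row 9 has {2,3,4,5,6,7,8,9}; col 7 has {2,3,4,6,8,9}; box has {2,3,4,5,6,7,8,9} → only 1 remains.
r1c7 = 5: row 1 has {1,2,3,6,7,8,9}; col 7 has {1,2,3,4,6,8,9}; box has {1,2,3,6,7,8,9} → only 5 remains.
r1c8 = 4: row 1 has {1,2,3,5,6,7,8,9}; col 8 has {1,2,3,5,6,7,8,9}; box has {1,2,3,5,6,7,8,9} → only 4 remains.
r3c4 = 6: row 3 has {1,3,4,5,7,8,9}; col 4 has {1,2,3,4,5,7,8,9}; box has {1,3,4,5,7,8,9} → only 6 remains.
r3c5 = 2: row 3 has {1,3,4,5,6,7,8,9}; col 5 has {1,3,4,5,6,7,8,9}; box has {1,3,4,5,6,7,8,9} → only 2 remains.

2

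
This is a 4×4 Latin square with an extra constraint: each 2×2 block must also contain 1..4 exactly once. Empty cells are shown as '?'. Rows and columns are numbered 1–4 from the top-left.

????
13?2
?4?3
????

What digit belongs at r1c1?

4

r1c2 = 2: row 1 has {}; col 2 has {3,4}; box has {1,3} → only 2 remains.
r2c3 = 4: row 2 has {1,2,3}; col 3 has {}; box has {2} → only 4 remains.
r3c1 = 2: row 3 has {3,4}; col 1 has {1}; box has {4} → only 2 remains.
r3c3 = 1: row 3 has {2,3,4}; col 3 has {4}; box has {3} → only 1 remains.
r4c1 = 3: row 4 has {}; col 1 has {1,2}; box has {2,4} → only 3 remains.
r4c2 = 1: row 4 has {3}; col 2 has {2,3,4}; box has {2,3,4} → only 1 remains.
r4c3 = 2: row 4 has {1,3}; col 3 has {1,4}; box has {1,3} → only 2 remains.
r4c4 = 4: row 4 has {1,2,3}; col 4 has {2,3}; box has {1,2,3} → only 4 remains.
r1c1 = 4: row 1 has {2}; col 1 has {1,2,3}; box has {1,2,3} → only 4 remains.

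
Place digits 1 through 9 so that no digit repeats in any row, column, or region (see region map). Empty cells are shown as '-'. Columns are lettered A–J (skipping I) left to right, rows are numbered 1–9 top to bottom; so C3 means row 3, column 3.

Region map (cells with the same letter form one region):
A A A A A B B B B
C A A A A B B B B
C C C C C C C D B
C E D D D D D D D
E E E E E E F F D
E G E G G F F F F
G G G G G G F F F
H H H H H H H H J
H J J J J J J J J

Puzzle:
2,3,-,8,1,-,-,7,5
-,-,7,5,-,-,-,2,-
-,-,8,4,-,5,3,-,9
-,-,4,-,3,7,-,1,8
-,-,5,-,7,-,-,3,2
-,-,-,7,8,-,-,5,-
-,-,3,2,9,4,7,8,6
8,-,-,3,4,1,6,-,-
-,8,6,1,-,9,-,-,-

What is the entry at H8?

C1 = 9 (sole candidate).
F1 = 6 (sole candidate).
G1 = 4 (sole candidate).
E2 = 6 (sole candidate).
E3 = 2 (sole candidate).
H3 = 6 (sole candidate).
D4 = 9 (sole candidate).
G4 = 5 (sole candidate).
D5 = 6 (sole candidate).
F5 = 8 (sole candidate).
F6 = 2 (sole candidate).
C8 = 2 (sole candidate).
H8 = 9: row 8 has {1,2,3,4,6,8}; col 8 has {1,2,3,5,6,7,8}; region has {1,2,3,4,6,8} → only 9 remains.

9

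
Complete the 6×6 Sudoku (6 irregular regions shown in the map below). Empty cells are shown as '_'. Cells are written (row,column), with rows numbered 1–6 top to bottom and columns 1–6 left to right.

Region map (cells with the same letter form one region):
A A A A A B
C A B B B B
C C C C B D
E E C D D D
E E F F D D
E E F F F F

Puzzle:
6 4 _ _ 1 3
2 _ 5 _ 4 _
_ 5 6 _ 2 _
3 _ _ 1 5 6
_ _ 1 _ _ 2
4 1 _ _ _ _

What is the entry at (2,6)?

(1,3) = 2: row 1 has {1,3,4,6}; col 3 has {1,5,6}; region has {1,4,6} → only 2 remains.
(1,4) = 5: row 1 has {1,2,3,4,6}; col 4 has {1}; region has {1,2,4,6} → only 5 remains.
(2,2) = 3: row 2 has {2,4,5}; col 2 has {1,4,5}; region has {1,2,4,5,6} → only 3 remains.
(2,4) = 6: row 2 has {2,3,4,5}; col 4 has {1,5}; region has {2,3,4,5} → only 6 remains.
(2,6) = 1: row 2 has {2,3,4,5,6}; col 6 has {2,3,6}; region has {2,3,4,5,6} → only 1 remains.

1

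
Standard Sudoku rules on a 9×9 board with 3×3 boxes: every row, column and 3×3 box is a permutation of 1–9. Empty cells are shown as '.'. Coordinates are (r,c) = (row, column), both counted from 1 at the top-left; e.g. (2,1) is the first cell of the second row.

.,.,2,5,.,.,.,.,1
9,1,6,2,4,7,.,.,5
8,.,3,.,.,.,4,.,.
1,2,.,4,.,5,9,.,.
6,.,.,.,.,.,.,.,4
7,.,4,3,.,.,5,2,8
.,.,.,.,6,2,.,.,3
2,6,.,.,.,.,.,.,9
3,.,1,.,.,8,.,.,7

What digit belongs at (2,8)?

(1,1) = 4: row 1 has {1,2,5}; col 1 has {1,2,3,6,7,8,9}; box has {1,2,3,6,8,9} → only 4 remains.
(1,2) = 7: row 1 has {1,2,4,5}; col 2 has {1,2,6}; box has {1,2,3,4,6,8,9} → only 7 remains.
(3,2) = 5: row 3 has {3,4,8}; col 2 has {1,2,6,7}; box has {1,2,3,4,6,7,8,9} → only 5 remains.
(4,3) = 8: row 4 has {1,2,4,5,9}; col 3 has {1,2,3,4,6}; box has {1,2,4,6,7} → only 8 remains.
(4,5) = 7: row 4 has {1,2,4,5,8,9}; col 5 has {4,6}; box has {3,4,5} → only 7 remains.
(4,9) = 6: row 4 has {1,2,4,5,7,8,9}; col 9 has {1,3,4,5,7,8,9}; box has {2,4,5,8,9} → only 6 remains.
(6,2) = 9: row 6 has {2,3,4,5,7,8}; col 2 has {1,2,5,6,7}; box has {1,2,4,6,7,8} → only 9 remains.
(6,5) = 1: row 6 has {2,3,4,5,7,8,9}; col 5 has {4,6,7}; box has {3,4,5,7} → only 1 remains.
(6,6) = 6: row 6 has {1,2,3,4,5,7,8,9}; col 6 has {2,5,7,8}; box has {1,3,4,5,7} → only 6 remains.
(7,1) = 5: row 7 has {2,3,6}; col 1 has {1,2,3,4,6,7,8,9}; box has {1,2,3,6} → only 5 remains.
(8,3) = 7: row 8 has {2,6,9}; col 3 has {1,2,3,4,6,8}; box has {1,2,3,5,6} → only 7 remains.
(8,4) = 1: row 8 has {2,6,7,9}; col 4 has {2,3,4,5}; box has {2,6,8} → only 1 remains.
(8,7) = 8: row 8 has {1,2,6,7,9}; col 7 has {4,5,9}; box has {3,7,9} → only 8 remains.
(9,2) = 4: row 9 has {1,3,7,8}; col 2 has {1,2,5,6,7,9}; box has {1,2,3,5,6,7} → only 4 remains.
(9,4) = 9: row 9 has {1,3,4,7,8}; col 4 has {1,2,3,4,5}; box has {1,2,6,8} → only 9 remains.
(9,5) = 5: row 9 has {1,3,4,7,8,9}; col 5 has {1,4,6,7}; box has {1,2,6,8,9} → only 5 remains.
(9,8) = 6: row 9 has {1,3,4,5,7,8,9}; col 8 has {2}; box has {3,7,8,9} → only 6 remains.
(2,7) = 3: row 2 has {1,2,4,5,6,7,9}; col 7 has {4,5,8,9}; box has {1,4,5} → only 3 remains.
(2,8) = 8: row 2 has {1,2,3,4,5,6,7,9}; col 8 has {2,6}; box has {1,3,4,5} → only 8 remains.

8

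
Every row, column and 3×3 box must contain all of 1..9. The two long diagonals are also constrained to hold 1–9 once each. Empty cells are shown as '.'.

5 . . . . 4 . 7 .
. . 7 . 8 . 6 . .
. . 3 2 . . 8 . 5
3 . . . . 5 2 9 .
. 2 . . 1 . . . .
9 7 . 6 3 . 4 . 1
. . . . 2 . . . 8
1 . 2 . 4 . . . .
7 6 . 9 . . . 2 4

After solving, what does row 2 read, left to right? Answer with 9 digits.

R2C2 = 9: row 2 has {6,7,8}; col 2 has {2,6,7}; box has {3,5,7}; main diagonal has {1,3,4,5} → only 9 remains.
R4C5 = 7 (sole candidate).
R4C9 = 6 (sole candidate).
R7C1 = 4 (sole candidate).
R7C3 = 9 (sole candidate).
R7C7 = 7 (sole candidate).
R8C2 = 3 (sole candidate).
R8C8 = 6 (sole candidate).
R8C9 = 9 (sole candidate).
R9C5 = 5 (sole candidate).
R1C9 = 2 (sole candidate).
R2C1 = 2: row 2 has {6,7,8,9}; col 1 has {1,3,4,5,7,9}; box has {3,5,7,9} → only 2 remains.
R2C8 = 4: row 2 has {2,6,7,8,9}; col 8 has {2,6,7,9}; box has {2,5,6,7,8}; anti-diagonal has {1,2,3,5,6,7,8,9} → only 4 remains.
R2C9 = 3: row 2 has {2,4,6,7,8,9}; col 9 has {1,2,4,5,6,8,9}; box has {2,4,5,6,7,8} → only 3 remains.
R3C1 = 6 (sole candidate).
R3C5 = 9 (sole candidate).
R3C8 = 1 (sole candidate).
R4C4 = 8 (sole candidate).
R5C1 = 8 (sole candidate).
R5C4 = 4 (sole candidate).
R5C6 = 9 (sole candidate).
R5C9 = 7 (sole candidate).
R6C3 = 5 (sole candidate).
R6C6 = 2 (sole candidate).
R6C8 = 8 (sole candidate).
R7C2 = 5 (sole candidate).
R7C8 = 3 (sole candidate).
R8C4 = 7 (sole candidate).
R8C6 = 8 (sole candidate).
R8C7 = 5 (sole candidate).
R9C3 = 8 (sole candidate).
R9C7 = 1 (sole candidate).
R1C3 = 1 (sole candidate).
R1C4 = 3 (sole candidate).
R1C5 = 6 (sole candidate).
R1C7 = 9 (sole candidate).
R2C6 = 1: row 2 has {2,3,4,6,7,8,9}; col 6 has {2,4,5,8,9}; box has {2,3,4,6,8,9} → only 1 remains.
R3C2 = 4 (sole candidate).
R3C6 = 7 (sole candidate).
R4C2 = 1 (sole candidate).
R4C3 = 4 (sole candidate).
R5C3 = 6 (sole candidate).
R5C7 = 3 (sole candidate).
R5C8 = 5 (sole candidate).
R7C4 = 1 (sole candidate).
R7C6 = 6 (sole candidate).
R9C6 = 3 (sole candidate).
R1C2 = 8 (sole candidate).
R2C4 = 5: row 2 has {1,2,3,4,6,7,8,9}; col 4 has {1,2,3,4,6,7,8,9}; box has {1,2,3,4,6,7,8,9} → only 5 remains.

297581643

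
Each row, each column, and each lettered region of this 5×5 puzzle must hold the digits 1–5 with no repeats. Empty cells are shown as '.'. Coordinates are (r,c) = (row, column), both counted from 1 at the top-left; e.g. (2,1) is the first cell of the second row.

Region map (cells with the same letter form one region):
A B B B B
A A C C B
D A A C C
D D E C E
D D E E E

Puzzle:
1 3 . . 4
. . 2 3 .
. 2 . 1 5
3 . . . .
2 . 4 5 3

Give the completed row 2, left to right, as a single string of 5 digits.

54231

(1,3) = 5: row 1 has {1,3,4}; col 3 has {2,4}; region has {3,4} → only 5 remains.
(1,4) = 2: row 1 has {1,3,4,5}; col 4 has {1,3,5}; region has {3,4,5} → only 2 remains.
(2,5) = 1: row 2 has {2,3}; col 5 has {3,4,5}; region has {2,3,4,5} → only 1 remains.
(3,1) = 4: row 3 has {1,2,5}; col 1 has {1,2,3}; region has {2,3} → only 4 remains.
(3,3) = 3: row 3 has {1,2,4,5}; col 3 has {2,4,5}; region has {1,2} → only 3 remains.
(4,3) = 1: row 4 has {3}; col 3 has {2,3,4,5}; region has {3,4,5} → only 1 remains.
(4,4) = 4: row 4 has {1,3}; col 4 has {1,2,3,5}; region has {1,2,3,5} → only 4 remains.
(4,5) = 2: row 4 has {1,3,4}; col 5 has {1,3,4,5}; region has {1,3,4,5} → only 2 remains.
(5,2) = 1: row 5 has {2,3,4,5}; col 2 has {2,3}; region has {2,3,4} → only 1 remains.
(2,1) = 5: row 2 has {1,2,3}; col 1 has {1,2,3,4}; region has {1,2,3} → only 5 remains.
(2,2) = 4: row 2 has {1,2,3,5}; col 2 has {1,2,3}; region has {1,2,3,5} → only 4 remains.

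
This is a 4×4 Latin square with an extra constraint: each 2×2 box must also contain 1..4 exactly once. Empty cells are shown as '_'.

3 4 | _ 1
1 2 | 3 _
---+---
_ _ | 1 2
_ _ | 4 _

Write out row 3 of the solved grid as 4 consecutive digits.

r1c3 = 2 (sole candidate).
r2c4 = 4 (sole candidate).
r3c1 = 4: row 3 has {1,2}; col 1 has {1,3}; box has {} → only 4 remains.
r3c2 = 3: row 3 has {1,2,4}; col 2 has {2,4}; box has {4} → only 3 remains.

4312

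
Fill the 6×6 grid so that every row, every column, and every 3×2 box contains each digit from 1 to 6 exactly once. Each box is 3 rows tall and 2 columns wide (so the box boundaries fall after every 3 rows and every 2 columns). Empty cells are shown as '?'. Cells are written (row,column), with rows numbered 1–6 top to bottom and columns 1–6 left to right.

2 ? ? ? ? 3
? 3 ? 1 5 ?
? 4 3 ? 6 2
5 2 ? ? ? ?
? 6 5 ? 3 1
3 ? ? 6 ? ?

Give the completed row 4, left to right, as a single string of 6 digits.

521346

(2,1) = 6 (sole candidate).
(2,6) = 4 (sole candidate).
(3,1) = 1 (sole candidate).
(3,4) = 5 (sole candidate).
(4,5) = 4: row 4 has {2,5}; col 5 has {3,5,6}; box has {1,3} → only 4 remains.
(4,6) = 6: row 4 has {2,4,5}; col 6 has {1,2,3,4}; box has {1,3,4} → only 6 remains.
(5,1) = 4 (sole candidate).
(5,4) = 2 (sole candidate).
(6,2) = 1 (sole candidate).
(6,3) = 4 (sole candidate).
(6,5) = 2 (sole candidate).
(6,6) = 5 (sole candidate).
(1,2) = 5 (sole candidate).
(1,3) = 6 (sole candidate).
(1,4) = 4 (sole candidate).
(1,5) = 1 (sole candidate).
(2,3) = 2 (sole candidate).
(4,3) = 1: row 4 has {2,4,5,6}; col 3 has {2,3,4,5,6}; box has {2,4,5,6} → only 1 remains.
(4,4) = 3: row 4 has {1,2,4,5,6}; col 4 has {1,2,4,5,6}; box has {1,2,4,5,6} → only 3 remains.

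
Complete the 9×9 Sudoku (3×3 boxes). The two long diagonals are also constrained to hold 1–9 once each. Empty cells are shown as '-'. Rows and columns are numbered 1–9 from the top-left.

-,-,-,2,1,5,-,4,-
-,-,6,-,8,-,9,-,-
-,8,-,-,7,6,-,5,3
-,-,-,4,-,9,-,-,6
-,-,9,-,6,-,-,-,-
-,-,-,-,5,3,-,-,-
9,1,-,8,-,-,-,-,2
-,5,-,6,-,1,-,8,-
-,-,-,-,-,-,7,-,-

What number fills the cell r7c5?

r1c1 = 7 (sole candidate).
r1c3 = 3 (sole candidate).
r1c9 = 8 (sole candidate).
r2c2 = 2 (sole candidate).
r2c4 = 3 (sole candidate).
r2c6 = 4 (sole candidate).
r3c3 = 1 (sole candidate).
r3c4 = 9 (sole candidate).
r3c7 = 2 (sole candidate).
r4c5 = 2 (sole candidate).
r7c6 = 7 (sole candidate).
r7c7 = 5 (sole candidate).
r9c4 = 5 (sole candidate).
r9c6 = 2 (sole candidate).
r9c9 = 9 (sole candidate).
r1c2 = 9 (sole candidate).
r1c7 = 6 (sole candidate).
r2c1 = 5 (sole candidate).
r3c1 = 4 (sole candidate).
r5c6 = 8 (sole candidate).
r7c3 = 4 (sole candidate).
r7c5 = 3: row 7 has {1,2,4,5,7,8,9}; col 5 has {1,2,5,6,7,8}; box has {1,2,5,6,7,8} → only 3 remains.

3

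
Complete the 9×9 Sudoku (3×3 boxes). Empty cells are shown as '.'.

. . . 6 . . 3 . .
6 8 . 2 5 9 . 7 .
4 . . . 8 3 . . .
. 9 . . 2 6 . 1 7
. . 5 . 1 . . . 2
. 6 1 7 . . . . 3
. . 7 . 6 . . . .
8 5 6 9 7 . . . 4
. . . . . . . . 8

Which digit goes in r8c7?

r1c5 = 4: row 1 has {3,6}; col 5 has {1,2,5,6,7,8}; box has {2,3,5,6,8,9} → only 4 remains.
r2c3 = 3: row 2 has {2,5,6,7,8,9}; col 3 has {1,5,6,7}; box has {4,6,8} → only 3 remains.
r2c9 = 1: row 2 has {2,3,5,6,7,8,9}; col 9 has {2,3,4,7,8}; box has {3,7} → only 1 remains.
r3c4 = 1: row 3 has {3,4,8}; col 4 has {2,6,7,9}; box has {2,3,4,5,6,8,9} → only 1 remains.
r4c1 = 3: row 4 has {1,2,6,7,9}; col 1 has {4,6,8}; box has {1,5,6,9} → only 3 remains.
r5c1 = 7: row 5 has {1,2,5}; col 1 has {3,4,6,8}; box has {1,3,5,6,9} → only 7 remains.
r5c2 = 4: row 5 has {1,2,5,7}; col 2 has {5,6,8,9}; box has {1,3,5,6,7,9} → only 4 remains.
r5c6 = 8: row 5 has {1,2,4,5,7}; col 6 has {3,6,9}; box has {1,2,6,7} → only 8 remains.
r6c1 = 2: row 6 has {1,3,6,7}; col 1 has {3,4,6,7,8}; box has {1,3,4,5,6,7,9} → only 2 remains.
r6c5 = 9: row 6 has {1,2,3,6,7}; col 5 has {1,2,4,5,6,7,8}; box has {1,2,6,7,8} → only 9 remains.
r9c5 = 3: row 9 has {8}; col 5 has {1,2,4,5,6,7,8,9}; box has {6,7,9} → only 3 remains.
r1c6 = 7: row 1 has {3,4,6}; col 6 has {3,6,8,9}; box has {1,2,3,4,5,6,8,9} → only 7 remains.
r2c7 = 4: row 2 has {1,2,3,5,6,7,8,9}; col 7 has {3}; box has {1,3,7} → only 4 remains.
r4c3 = 8: row 4 has {1,2,3,6,7,9}; col 3 has {1,3,5,6,7}; box has {1,2,3,4,5,6,7,9} → only 8 remains.
r4c7 = 5: row 4 has {1,2,3,6,7,8,9}; col 7 has {3,4}; box has {1,2,3,7} → only 5 remains.
r5c4 = 3: row 5 has {1,2,4,5,7,8}; col 4 has {1,2,6,7,9}; box has {1,2,6,7,8,9} → only 3 remains.
r6c7 = 8: row 6 has {1,2,3,6,7,9}; col 7 has {3,4,5}; box has {1,2,3,5,7} → only 8 remains.
r6c8 = 4: row 6 has {1,2,3,6,7,8,9}; col 8 has {1,7}; box has {1,2,3,5,7,8} → only 4 remains.
r4c4 = 4: row 4 has {1,2,3,5,6,7,8,9}; col 4 has {1,2,3,6,7,9}; box has {1,2,3,6,7,8,9} → only 4 remains.
r6c6 = 5: row 6 has {1,2,3,4,6,7,8,9}; col 6 has {3,6,7,8,9}; box has {1,2,3,4,6,7,8,9} → only 5 remains.
r9c4 = 5: row 9 has {3,8}; col 4 has {1,2,3,4,6,7,9}; box has {3,6,7,9} → only 5 remains.
r7c4 = 8: row 7 has {6,7}; col 4 has {1,2,3,4,5,6,7,9}; box has {3,5,6,7,9} → only 8 remains.
r1c8 = 8: in row 1, 8 can only go here (every other open cell in that row sees an 8).
r3c2 = 7: in row 3, 7 can only go here (every other open cell in that row sees a 7).
r7c6 = 4: in row 7, 4 can only go here (every other open cell in that row sees a 4).
r8c8 = 3: in row 8, 3 can only go here (every other open cell in that row sees a 3).
r7c2 = 3: in row 7, 3 can only go here (every other open cell in that row sees a 3).
r9c3 = 4: in row 9, 4 can only go here (every other open cell in that row sees a 4).
r9c7 = 7: in row 9, 7 can only go here (every other open cell in that row sees a 7).
r9c8 = 6: in row 9, 6 can only go here (every other open cell in that row sees a 6).
r5c8 = 9: row 5 has {1,2,3,4,5,7,8}; col 8 has {1,3,4,6,7,8}; box has {1,2,3,4,5,7,8} → only 9 remains.
r5c7 = 6: row 5 has {1,2,3,4,5,7,8,9}; col 7 has {3,4,5,7,8}; box has {1,2,3,4,5,7,8,9} → only 6 remains.
r3c9 = 6: in row 3, 6 can only go here (every other open cell in that row sees a 6).
r3c8 = 5: in row 3, 5 can only go here (every other open cell in that row sees a 5).
r1c9 = 9: row 1 has {3,4,6,7,8}; col 9 has {1,2,3,4,6,7,8}; box has {1,3,4,5,6,7,8} → only 9 remains.
r3c7 = 2: row 3 has {1,3,4,5,6,7,8}; col 7 has {3,4,5,6,7,8}; box has {1,3,4,5,6,7,8,9} → only 2 remains.
r7c8 = 2: row 7 has {3,4,6,7,8}; col 8 has {1,3,4,5,6,7,8,9}; box has {3,4,6,7,8} → only 2 remains.
r7c9 = 5: row 7 has {2,3,4,6,7,8}; col 9 has {1,2,3,4,6,7,8,9}; box has {2,3,4,6,7,8} → only 5 remains.
r8c7 = 1: row 8 has {3,4,5,6,7,8,9}; col 7 has {2,3,4,5,6,7,8}; box has {2,3,4,5,6,7,8} → only 1 remains.

1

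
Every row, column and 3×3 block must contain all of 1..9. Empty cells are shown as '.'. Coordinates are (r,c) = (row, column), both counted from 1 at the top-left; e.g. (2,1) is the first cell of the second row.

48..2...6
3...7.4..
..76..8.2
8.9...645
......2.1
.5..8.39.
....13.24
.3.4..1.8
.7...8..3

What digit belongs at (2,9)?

9

(2,9) = 9: row 2 has {3,4,7}; col 9 has {1,2,3,4,5,6,8}; box has {2,4,6,8} → only 9 remains.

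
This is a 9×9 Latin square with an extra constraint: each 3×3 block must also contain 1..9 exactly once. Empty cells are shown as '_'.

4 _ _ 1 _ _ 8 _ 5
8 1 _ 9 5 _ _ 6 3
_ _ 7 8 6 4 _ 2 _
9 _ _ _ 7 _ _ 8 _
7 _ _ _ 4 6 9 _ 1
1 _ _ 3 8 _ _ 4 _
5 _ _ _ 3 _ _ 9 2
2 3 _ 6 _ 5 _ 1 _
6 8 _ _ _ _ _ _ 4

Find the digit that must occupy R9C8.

R1C5 = 2: row 1 has {1,4,5,8}; col 5 has {3,4,5,6,7,8}; box has {1,4,5,6,8,9} → only 2 remains.
R1C8 = 7: row 1 has {1,2,4,5,8}; col 8 has {1,2,4,6,8,9}; box has {2,3,5,6,8} → only 7 remains.
R2C3 = 2: row 2 has {1,3,5,6,8,9}; col 3 has {7}; box has {1,4,7,8} → only 2 remains.
R2C6 = 7: row 2 has {1,2,3,5,6,8,9}; col 6 has {4,5,6}; box has {1,2,4,5,6,8,9} → only 7 remains.
R2C7 = 4: row 2 has {1,2,3,5,6,7,8,9}; col 7 has {8,9}; box has {2,3,5,6,7,8} → only 4 remains.
R3C1 = 3: row 3 has {2,4,6,7,8}; col 1 has {1,2,4,5,6,7,8,9}; box has {1,2,4,7,8} → only 3 remains.
R3C7 = 1: row 3 has {2,3,4,6,7,8}; col 7 has {4,8,9}; box has {2,3,4,5,6,7,8} → only 1 remains.
R3C9 = 9: row 3 has {1,2,3,4,6,7,8}; col 9 has {1,2,3,4,5}; box has {1,2,3,4,5,6,7,8} → only 9 remains.
R4C9 = 6: row 4 has {7,8,9}; col 9 has {1,2,3,4,5,9}; box has {1,4,8,9} → only 6 remains.
R6C9 = 7: row 6 has {1,3,4,8}; col 9 has {1,2,3,4,5,6,9}; box has {1,4,6,8,9} → only 7 remains.
R8C5 = 9: row 8 has {1,2,3,5,6}; col 5 has {2,3,4,5,6,7,8}; box has {3,5,6} → only 9 remains.
R8C7 = 7: row 8 has {1,2,3,5,6,9}; col 7 has {1,4,8,9}; box has {1,2,4,9} → only 7 remains.
R8C9 = 8: row 8 has {1,2,3,5,6,7,9}; col 9 has {1,2,3,4,5,6,7,9}; box has {1,2,4,7,9} → only 8 remains.
R9C5 = 1: row 9 has {4,6,8}; col 5 has {2,3,4,5,6,7,8,9}; box has {3,5,6,9} → only 1 remains.
R9C6 = 2: row 9 has {1,4,6,8}; col 6 has {4,5,6,7}; box has {1,3,5,6,9} → only 2 remains.
R1C6 = 3: row 1 has {1,2,4,5,7,8}; col 6 has {2,4,5,6,7}; box has {1,2,4,5,6,7,8,9} → only 3 remains.
R3C2 = 5: row 3 has {1,2,3,4,6,7,8,9}; col 2 has {1,3,8}; box has {1,2,3,4,7,8} → only 5 remains.
R4C6 = 1: row 4 has {6,7,8,9}; col 6 has {2,3,4,5,6,7}; box has {3,4,6,7,8} → only 1 remains.
R5C2 = 2: row 5 has {1,4,6,7,9}; col 2 has {1,3,5,8}; box has {1,7,9} → only 2 remains.
R5C4 = 5: row 5 has {1,2,4,6,7,9}; col 4 has {1,3,6,8,9}; box has {1,3,4,6,7,8} → only 5 remains.
R5C8 = 3: row 5 has {1,2,4,5,6,7,9}; col 8 has {1,2,4,6,7,8,9}; box has {1,4,6,7,8,9} → only 3 remains.
R6C2 = 6: row 6 has {1,3,4,7,8}; col 2 has {1,2,3,5,8}; box has {1,2,7,9} → only 6 remains.
R6C3 = 5: row 6 has {1,3,4,6,7,8}; col 3 has {2,7}; box has {1,2,6,7,9} → only 5 remains.
R6C6 = 9: row 6 has {1,3,4,5,6,7,8}; col 6 has {1,2,3,4,5,6,7}; box has {1,3,4,5,6,7,8} → only 9 remains.
R6C7 = 2: row 6 has {1,3,4,5,6,7,8,9}; col 7 has {1,4,7,8,9}; box has {1,3,4,6,7,8,9} → only 2 remains.
R7C6 = 8: row 7 has {2,3,5,9}; col 6 has {1,2,3,4,5,6,7,9}; box has {1,2,3,5,6,9} → only 8 remains.
R7C7 = 6: row 7 has {2,3,5,8,9}; col 7 has {1,2,4,7,8,9}; box has {1,2,4,7,8,9} → only 6 remains.
R8C3 = 4: row 8 has {1,2,3,5,6,7,8,9}; col 3 has {2,5,7}; box has {2,3,5,6,8} → only 4 remains.
R9C3 = 9: row 9 has {1,2,4,6,8}; col 3 has {2,4,5,7}; box has {2,3,4,5,6,8} → only 9 remains.
R9C4 = 7: row 9 has {1,2,4,6,8,9}; col 4 has {1,3,5,6,8,9}; box has {1,2,3,5,6,8,9} → only 7 remains.
R9C8 = 5: row 9 has {1,2,4,6,7,8,9}; col 8 has {1,2,3,4,6,7,8,9}; box has {1,2,4,6,7,8,9} → only 5 remains.

5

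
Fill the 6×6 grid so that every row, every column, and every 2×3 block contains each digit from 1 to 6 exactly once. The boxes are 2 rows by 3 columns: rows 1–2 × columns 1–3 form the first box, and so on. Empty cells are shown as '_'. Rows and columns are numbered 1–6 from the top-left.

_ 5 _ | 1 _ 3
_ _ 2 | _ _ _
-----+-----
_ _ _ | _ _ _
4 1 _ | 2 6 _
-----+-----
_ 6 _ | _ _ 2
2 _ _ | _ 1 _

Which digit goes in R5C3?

1

R1C1 = 6 (sole candidate).
R1C3 = 4 (sole candidate).
R1C5 = 2 (sole candidate).
R2C2 = 3 (sole candidate).
R3C2 = 2 (sole candidate).
R4C6 = 5 (sole candidate).
R6C2 = 4 (sole candidate).
R6C6 = 6 (sole candidate).
R2C1 = 1 (sole candidate).
R2C6 = 4 (sole candidate).
R3C6 = 1 (sole candidate).
R4C3 = 3 (sole candidate).
R6C3 = 5 (sole candidate).
R6C4 = 3 (sole candidate).
R2C5 = 5 (sole candidate).
R3C1 = 5 (sole candidate).
R3C3 = 6 (sole candidate).
R3C4 = 4 (sole candidate).
R3C5 = 3 (sole candidate).
R5C1 = 3 (sole candidate).
R5C3 = 1: row 5 has {2,3,6}; col 3 has {2,3,4,5,6}; box has {2,3,4,5,6} → only 1 remains.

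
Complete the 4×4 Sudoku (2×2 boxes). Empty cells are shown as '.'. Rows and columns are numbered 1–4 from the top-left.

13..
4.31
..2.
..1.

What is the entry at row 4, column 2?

4

row 1, column 3 = 4: row 1 has {1,3}; col 3 has {1,2,3}; box has {1,3} → only 4 remains.
row 1, column 4 = 2: row 1 has {1,3,4}; col 4 has {1}; box has {1,3,4} → only 2 remains.
row 2, column 2 = 2: row 2 has {1,3,4}; col 2 has {3}; box has {1,3,4} → only 2 remains.
row 3, column 1 = 3: row 3 has {2}; col 1 has {1,4}; box has {} → only 3 remains.
row 3, column 4 = 4: row 3 has {2,3}; col 4 has {1,2}; box has {1,2} → only 4 remains.
row 4, column 1 = 2: row 4 has {1}; col 1 has {1,3,4}; box has {3} → only 2 remains.
row 4, column 2 = 4: row 4 has {1,2}; col 2 has {2,3}; box has {2,3} → only 4 remains.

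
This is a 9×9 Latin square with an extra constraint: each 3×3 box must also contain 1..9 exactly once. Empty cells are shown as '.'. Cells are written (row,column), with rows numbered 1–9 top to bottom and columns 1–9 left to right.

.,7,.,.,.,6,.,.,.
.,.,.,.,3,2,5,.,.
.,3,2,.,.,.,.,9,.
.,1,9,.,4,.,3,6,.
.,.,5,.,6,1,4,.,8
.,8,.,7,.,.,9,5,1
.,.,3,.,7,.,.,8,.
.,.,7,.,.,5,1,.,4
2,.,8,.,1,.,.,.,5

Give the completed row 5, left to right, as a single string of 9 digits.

325961478

(4,1) = 7 (sole candidate).
(4,6) = 8 (sole candidate).
(4,9) = 2 (sole candidate).
(5,1) = 3: row 5 has {1,4,5,6,8}; col 1 has {2,7}; box has {1,5,7,8,9} → only 3 remains.
(5,2) = 2: row 5 has {1,3,4,5,6,8}; col 2 has {1,3,7,8}; box has {1,3,5,7,8,9} → only 2 remains.
(5,4) = 9: row 5 has {1,2,3,4,5,6,8}; col 4 has {7}; box has {1,4,6,7,8} → only 9 remains.
(5,8) = 7: row 5 has {1,2,3,4,5,6,8,9}; col 8 has {5,6,8,9}; box has {1,2,3,4,5,6,8,9} → only 7 remains.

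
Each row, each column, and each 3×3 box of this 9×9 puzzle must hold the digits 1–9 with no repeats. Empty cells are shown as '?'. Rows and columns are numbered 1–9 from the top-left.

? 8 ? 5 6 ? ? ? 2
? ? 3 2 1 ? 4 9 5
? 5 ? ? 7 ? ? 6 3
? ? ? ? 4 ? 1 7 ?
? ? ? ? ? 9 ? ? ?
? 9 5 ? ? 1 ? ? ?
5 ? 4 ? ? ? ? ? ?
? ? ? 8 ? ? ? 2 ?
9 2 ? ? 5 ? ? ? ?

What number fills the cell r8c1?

3

r1c7 = 7: row 1 has {2,5,6,8}; col 7 has {1,4}; box has {2,3,4,5,6,9} → only 7 remains.
r1c8 = 1: row 1 has {2,5,6,7,8}; col 8 has {2,6,7,9}; box has {2,3,4,5,6,7,9} → only 1 remains.
r2c6 = 8: row 2 has {1,2,3,4,5,9}; col 6 has {1,9}; box has {1,2,5,6,7} → only 8 remains.
r3c6 = 4: row 3 has {3,5,6,7}; col 6 has {1,8,9}; box has {1,2,5,6,7,8} → only 4 remains.
r3c7 = 8: row 3 has {3,4,5,6,7}; col 7 has {1,4,7}; box has {1,2,3,4,5,6,7,9} → only 8 remains.
r1c1 = 4: row 1 has {1,2,5,6,7,8}; col 1 has {5,9}; box has {3,5,8} → only 4 remains.
r1c3 = 9: row 1 has {1,2,4,5,6,7,8}; col 3 has {3,4,5}; box has {3,4,5,8} → only 9 remains.
r1c6 = 3: row 1 has {1,2,4,5,6,7,8,9}; col 6 has {1,4,8,9}; box has {1,2,4,5,6,7,8} → only 3 remains.
r3c4 = 9: row 3 has {3,4,5,6,7,8}; col 4 has {2,5,8}; box has {1,2,3,4,5,6,7,8} → only 9 remains.
r4c6 = 5: in row 4, 5 can only go here (every other open cell in that row sees a 5).
r4c9 = 9: in row 4, 9 can only go here (every other open cell in that row sees a 9).
r8c9 = 4: in row 8, 4 can only go here (every other open cell in that row sees a 4).
r8c7 = 5: in row 8, 5 can only go here (every other open cell in that row sees a 5).
r5c8 = 5: in row 5, 5 can only go here (every other open cell in that row sees a 5).
r5c2 = 4: in row 5, 4 can only go here (every other open cell in that row sees a 4).
r6c8 = 4: in row 6, 4 can only go here (every other open cell in that row sees a 4).
r8c5 = 9: in row 8, 9 can only go here (every other open cell in that row sees a 9).
r7c7 = 9: in row 7, 9 can only go here (every other open cell in that row sees a 9).
r9c4 = 4: in row 9, 4 can only go here (every other open cell in that row sees a 4).
r7c4 = 1: in column 4, 1 can only go here (every other open cell in that column sees a 1).
r8c2 = 1: in column 2, 1 can only go here (every other open cell in that column sees a 1).
r8c1 = 3: in row 8, 3 can only go here (every other open cell in that row sees a 3).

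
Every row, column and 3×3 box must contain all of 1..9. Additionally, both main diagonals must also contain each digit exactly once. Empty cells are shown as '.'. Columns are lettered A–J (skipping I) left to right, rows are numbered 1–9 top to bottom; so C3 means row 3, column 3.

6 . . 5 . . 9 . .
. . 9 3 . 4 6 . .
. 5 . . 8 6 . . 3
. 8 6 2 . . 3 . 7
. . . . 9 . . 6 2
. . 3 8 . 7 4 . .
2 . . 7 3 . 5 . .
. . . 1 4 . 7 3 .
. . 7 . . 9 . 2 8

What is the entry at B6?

2

B2 = 1: row 2 has {3,4,6,9}; col 2 has {5,8}; box has {5,6,9}; main diagonal has {2,3,5,6,7,8,9} → only 1 remains.
J2 = 5: row 2 has {1,3,4,6,9}; col 9 has {2,3,7,8}; box has {3,6,9} → only 5 remains.
C3 = 4: row 3 has {3,5,6,8}; col 3 has {3,6,7,9}; box has {1,5,6,9}; main diagonal has {1,2,3,5,6,7,8,9} → only 4 remains.
D3 = 9: row 3 has {3,4,5,6,8}; col 4 has {1,2,3,5,7,8}; box has {3,4,5,6,8} → only 9 remains.
D5 = 4: row 5 has {2,6,9}; col 4 has {1,2,3,5,7,8,9}; box has {2,7,8,9} → only 4 remains.
C7 = 1: row 7 has {2,3,5,7}; col 3 has {3,4,6,7,9}; box has {2,7}; anti-diagonal has {8,9} → only 1 remains.
F7 = 8: row 7 has {1,2,3,5,7}; col 6 has {4,6,7,9}; box has {1,3,4,7,9} → only 8 remains.
B8 = 6: row 8 has {1,3,4,7}; col 2 has {1,5,8}; box has {1,2,7}; anti-diagonal has {1,8,9} → only 6 remains.
J8 = 9: row 8 has {1,3,4,6,7}; col 9 has {2,3,5,7,8}; box has {2,3,5,7,8} → only 9 remains.
D9 = 6: row 9 has {2,7,8,9}; col 4 has {1,2,3,4,5,7,8,9}; box has {1,3,4,7,8,9} → only 6 remains.
E9 = 5: row 9 has {2,6,7,8,9}; col 5 has {3,4,8,9}; box has {1,3,4,6,7,8,9} → only 5 remains.
G9 = 1: row 9 has {2,5,6,7,8,9}; col 7 has {3,4,5,6,7,9}; box has {2,3,5,7,8,9} → only 1 remains.
J1 = 4: row 1 has {5,6,9}; col 9 has {2,3,5,7,8,9}; box has {3,5,6,9}; anti-diagonal has {1,6,8,9} → only 4 remains.
H2 = 7: row 2 has {1,3,4,5,6,9}; col 8 has {2,3,6}; box has {3,4,5,6,9}; anti-diagonal has {1,4,6,8,9} → only 7 remains.
A3 = 7: row 3 has {3,4,5,6,8,9}; col 1 has {2,6}; box has {1,4,5,6,9} → only 7 remains.
G3 = 2: row 3 has {3,4,5,6,7,8,9}; col 7 has {1,3,4,5,6,7,9}; box has {3,4,5,6,7,9}; anti-diagonal has {1,4,6,7,8,9} → only 2 remains.
H3 = 1: row 3 has {2,3,4,5,6,7,8,9}; col 8 has {2,3,6,7}; box has {2,3,4,5,6,7,9} → only 1 remains.
E4 = 1: row 4 has {2,3,6,7,8}; col 5 has {3,4,5,8,9}; box has {2,4,7,8,9} → only 1 remains.
F4 = 5: row 4 has {1,2,3,6,7,8}; col 6 has {4,6,7,8,9}; box has {1,2,4,7,8,9}; anti-diagonal has {1,2,4,6,7,8,9} → only 5 remains.
H4 = 9: row 4 has {1,2,3,5,6,7,8}; col 8 has {1,2,3,6,7}; box has {2,3,4,6,7} → only 9 remains.
B5 = 7: row 5 has {2,4,6,9}; col 2 has {1,5,6,8}; box has {3,6,8} → only 7 remains.
C5 = 5: row 5 has {2,4,6,7,9}; col 3 has {1,3,4,6,7,9}; box has {3,6,7,8} → only 5 remains.
F5 = 3: row 5 has {2,4,5,6,7,9}; col 6 has {4,5,6,7,8,9}; box has {1,2,4,5,7,8,9} → only 3 remains.
G5 = 8: row 5 has {2,3,4,5,6,7,9}; col 7 has {1,2,3,4,5,6,7,9}; box has {2,3,4,6,7,9} → only 8 remains.
E6 = 6: row 6 has {3,4,7,8}; col 5 has {1,3,4,5,8,9}; box has {1,2,3,4,5,7,8,9} → only 6 remains.
H6 = 5: row 6 has {3,4,6,7,8}; col 8 has {1,2,3,6,7,9}; box has {2,3,4,6,7,8,9} → only 5 remains.
J6 = 1: row 6 has {3,4,5,6,7,8}; col 9 has {2,3,4,5,7,8,9}; box has {2,3,4,5,6,7,8,9} → only 1 remains.
H7 = 4: row 7 has {1,2,3,5,7,8}; col 8 has {1,2,3,5,6,7,9}; box has {1,2,3,5,7,8,9} → only 4 remains.
J7 = 6: row 7 has {1,2,3,4,5,7,8}; col 9 has {1,2,3,4,5,7,8,9}; box has {1,2,3,4,5,7,8,9} → only 6 remains.
C8 = 8: row 8 has {1,3,4,6,7,9}; col 3 has {1,3,4,5,6,7,9}; box has {1,2,6,7} → only 8 remains.
F8 = 2: row 8 has {1,3,4,6,7,8,9}; col 6 has {3,4,5,6,7,8,9}; box has {1,3,4,5,6,7,8,9} → only 2 remains.
A9 = 3: row 9 has {1,2,5,6,7,8,9}; col 1 has {2,6,7}; box has {1,2,6,7,8}; anti-diagonal has {1,2,4,5,6,7,8,9} → only 3 remains.
B9 = 4: row 9 has {1,2,3,5,6,7,8,9}; col 2 has {1,5,6,7,8}; box has {1,2,3,6,7,8} → only 4 remains.
C1 = 2: row 1 has {4,5,6,9}; col 3 has {1,3,4,5,6,7,8,9}; box has {1,4,5,6,7,9} → only 2 remains.
E1 = 7: row 1 has {2,4,5,6,9}; col 5 has {1,3,4,5,6,8,9}; box has {3,4,5,6,8,9} → only 7 remains.
F1 = 1: row 1 has {2,4,5,6,7,9}; col 6 has {2,3,4,5,6,7,8,9}; box has {3,4,5,6,7,8,9} → only 1 remains.
H1 = 8: row 1 has {1,2,4,5,6,7,9}; col 8 has {1,2,3,4,5,6,7,9}; box has {1,2,3,4,5,6,7,9} → only 8 remains.
A2 = 8: row 2 has {1,3,4,5,6,7,9}; col 1 has {2,3,6,7}; box has {1,2,4,5,6,7,9} → only 8 remains.
E2 = 2: row 2 has {1,3,4,5,6,7,8,9}; col 5 has {1,3,4,5,6,7,8,9}; box has {1,3,4,5,6,7,8,9} → only 2 remains.
A4 = 4: row 4 has {1,2,3,5,6,7,8,9}; col 1 has {2,3,6,7,8}; box has {3,5,6,7,8} → only 4 remains.
A5 = 1: row 5 has {2,3,4,5,6,7,8,9}; col 1 has {2,3,4,6,7,8}; box has {3,4,5,6,7,8} → only 1 remains.
A6 = 9: row 6 has {1,3,4,5,6,7,8}; col 1 has {1,2,3,4,6,7,8}; box has {1,3,4,5,6,7,8} → only 9 remains.
B6 = 2: row 6 has {1,3,4,5,6,7,8,9}; col 2 has {1,4,5,6,7,8}; box has {1,3,4,5,6,7,8,9} → only 2 remains.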